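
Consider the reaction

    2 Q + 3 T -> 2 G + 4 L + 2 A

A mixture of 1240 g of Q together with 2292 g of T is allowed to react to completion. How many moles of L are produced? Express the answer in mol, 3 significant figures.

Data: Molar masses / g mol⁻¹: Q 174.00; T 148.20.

14.3 mol

n(Q) = 1240 / 174.00 = 7.126 mol
n(T) = 2292 / 148.20 = 15.47 mol
n/ν for Q = 7.126/2 = 3.563
n/ν for T = 15.47/3 = 5.157
Smallest n/ν is Q → limiting reagent.
n(L) = (4/2) × 7.126 = 14.25 mol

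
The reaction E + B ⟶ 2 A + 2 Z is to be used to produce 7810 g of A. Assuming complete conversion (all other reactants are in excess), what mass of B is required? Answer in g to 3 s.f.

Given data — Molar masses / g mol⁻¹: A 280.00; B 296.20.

n(A) = 7810 / 280.00 = 27.89 mol
n(B) = (1/2) × 27.89 = 13.95 mol
mass = 13.95 × 296.20 = 4132 g

4130 g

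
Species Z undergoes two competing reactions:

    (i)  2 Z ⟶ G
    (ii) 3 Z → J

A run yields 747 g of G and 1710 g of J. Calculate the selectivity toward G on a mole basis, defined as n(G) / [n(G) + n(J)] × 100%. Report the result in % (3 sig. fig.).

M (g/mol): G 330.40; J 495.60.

39.6 %

n(G) = 747 / 330.40 = 2.261 mol
n(J) = 1710 / 495.60 = 3.450 mol
selectivity = 2.261/(2.261+3.450) × 100 = 39.59 %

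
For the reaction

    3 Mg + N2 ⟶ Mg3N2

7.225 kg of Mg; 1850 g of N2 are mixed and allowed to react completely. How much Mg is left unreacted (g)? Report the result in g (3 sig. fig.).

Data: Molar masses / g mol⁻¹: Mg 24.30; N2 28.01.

n(Mg) = 7.225×1000 / 24.30 = 297.3 mol
n(N2) = 1850 / 28.01 = 66.05 mol
n/ν for Mg = 297.3/3 = 99.10
n/ν for N2 = 66.05/1 = 66.05
Smallest n/ν is N2 → limiting reagent.
Mg consumed = (3/1) × 66.05 = 198.2 mol
Mg remaining = 297.3 − 198.2 = 99.10 mol
mass = 99.10 × 24.30 = 2408 g

2410 g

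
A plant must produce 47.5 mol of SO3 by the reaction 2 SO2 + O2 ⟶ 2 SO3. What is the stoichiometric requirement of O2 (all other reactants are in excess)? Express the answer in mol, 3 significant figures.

23.8 mol

n(SO3) = 47.50 mol
n(O2) = (1/2) × 47.50 = 23.75 mol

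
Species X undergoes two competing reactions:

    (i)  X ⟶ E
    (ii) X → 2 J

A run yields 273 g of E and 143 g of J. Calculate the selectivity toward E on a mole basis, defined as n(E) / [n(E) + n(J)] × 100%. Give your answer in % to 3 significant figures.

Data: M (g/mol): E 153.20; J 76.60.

n(E) = 273 / 153.20 = 1.782 mol
n(J) = 143 / 76.60 = 1.867 mol
selectivity = 1.782/(1.782+1.867) × 100 = 48.84 %

48.8 %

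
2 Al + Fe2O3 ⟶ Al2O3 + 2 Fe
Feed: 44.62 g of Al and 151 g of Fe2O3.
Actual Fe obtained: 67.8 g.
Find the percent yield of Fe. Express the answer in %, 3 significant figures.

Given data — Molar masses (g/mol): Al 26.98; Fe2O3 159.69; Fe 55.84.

n(Al) = 44.62 / 26.98 = 1.654 mol
n(Fe2O3) = 151.0 / 159.69 = 0.9456 mol
n/ν for Al = 1.654/2 = 0.8270
n/ν for Fe2O3 = 0.9456/1 = 0.9456
Smallest n/ν is Al → limiting reagent.
theoretical n(Fe) = (2/2) × 1.654 = 1.654 mol → 92.36 g
% yield = 67.8 / 92.36 × 100 = 73.41 %

73.4 %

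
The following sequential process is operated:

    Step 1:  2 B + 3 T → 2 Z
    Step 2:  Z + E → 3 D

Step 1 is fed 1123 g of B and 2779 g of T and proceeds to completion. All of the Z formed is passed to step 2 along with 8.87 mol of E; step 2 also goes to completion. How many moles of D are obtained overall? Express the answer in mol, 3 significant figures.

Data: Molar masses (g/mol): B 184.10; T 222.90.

18.3 mol

Step 1:
n(B) = 1123 / 184.10 = 6.100 mol
n(T) = 2779 / 222.90 = 12.47 mol
n/ν for B = 6.100/2 = 3.050
n/ν for T = 12.47/3 = 4.157
Smallest n/ν is B → limiting reagent.
n(Z) produced = (2/2) × 6.100 = 6.100 mol
Step 2:
n(Z) available = 6.100 mol
n(E) = 8.870 mol
n/ν for Z = 6.100/1 = 6.100
n/ν for E = 8.870/1 = 8.870
Smallest n/ν is Z → limiting reagent.
n(D) = (3/1) × 6.100 = 18.30 mol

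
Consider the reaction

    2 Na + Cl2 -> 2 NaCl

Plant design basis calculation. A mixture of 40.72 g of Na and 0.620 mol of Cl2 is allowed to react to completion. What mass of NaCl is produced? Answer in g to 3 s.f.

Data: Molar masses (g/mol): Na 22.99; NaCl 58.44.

72.5 g

n(Na) = 40.72 / 22.99 = 1.771 mol
n(Cl2) = 0.6200 mol
n/ν for Na = 1.771/2 = 0.8855
n/ν for Cl2 = 0.6200/1 = 0.6200
Smallest n/ν is Cl2 → limiting reagent.
n(NaCl) = (2/1) × 0.6200 = 1.240 mol
mass = 1.240 × 58.44 = 72.47 g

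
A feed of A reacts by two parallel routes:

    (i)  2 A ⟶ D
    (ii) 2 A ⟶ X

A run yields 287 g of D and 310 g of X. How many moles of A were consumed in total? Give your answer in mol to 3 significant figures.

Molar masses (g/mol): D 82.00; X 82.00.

n(D) = 287 / 82.00 = 3.500 mol
n(X) = 310 / 82.00 = 3.780 mol
n(A) via (i) = (2/1)×3.500 = 7.000 mol
n(A) via (ii) = (2/1)×3.780 = 7.560 mol
total n(A) = 7.000 + 7.560 = 14.56 mol

14.6 mol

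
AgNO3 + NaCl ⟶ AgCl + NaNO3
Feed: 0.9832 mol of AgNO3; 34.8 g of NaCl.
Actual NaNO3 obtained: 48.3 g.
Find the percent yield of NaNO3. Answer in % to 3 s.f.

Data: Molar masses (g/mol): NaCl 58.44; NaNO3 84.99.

95.4 %

n(AgNO3) = 0.9832 mol
n(NaCl) = 34.80 / 58.44 = 0.5955 mol
n/ν → AgNO3: 0.9832, NaCl: 0.5955; NaCl is limiting.
theoretical n(NaNO3) = (1/1) × 0.5955 = 0.5955 mol → 50.61 g
% yield = 48.3 / 50.61 × 100 = 95.44 %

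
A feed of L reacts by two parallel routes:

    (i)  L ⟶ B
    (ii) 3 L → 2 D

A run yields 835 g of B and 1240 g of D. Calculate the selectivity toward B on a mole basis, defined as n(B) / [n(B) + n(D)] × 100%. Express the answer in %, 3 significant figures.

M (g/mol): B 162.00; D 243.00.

n(B) = 835 / 162.00 = 5.154 mol
n(D) = 1240 / 243.00 = 5.103 mol
selectivity = 5.154/(5.154+5.103) × 100 = 50.25 %

50.3 %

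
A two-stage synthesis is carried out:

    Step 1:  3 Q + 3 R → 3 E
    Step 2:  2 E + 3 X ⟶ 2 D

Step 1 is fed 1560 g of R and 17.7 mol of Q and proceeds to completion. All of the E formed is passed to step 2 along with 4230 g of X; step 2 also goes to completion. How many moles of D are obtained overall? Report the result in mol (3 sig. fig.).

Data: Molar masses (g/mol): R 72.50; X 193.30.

14.6 mol

Step 1:
n(R) = 1560 / 72.50 = 21.52 mol
n(Q) = 17.70 mol
n/ν for R = 21.52/3 = 7.173
n/ν for Q = 17.70/3 = 5.900
Smallest n/ν is Q → limiting reagent.
n(E) produced = (3/3) × 17.70 = 17.70 mol
Step 2:
n(E) available = 17.70 mol
n(X) = 4230 / 193.30 = 21.88 mol
n/ν for E = 17.70/2 = 8.850
n/ν for X = 21.88/3 = 7.293
Smallest n/ν is X → limiting reagent.
n(D) = (2/3) × 21.88 = 14.59 mol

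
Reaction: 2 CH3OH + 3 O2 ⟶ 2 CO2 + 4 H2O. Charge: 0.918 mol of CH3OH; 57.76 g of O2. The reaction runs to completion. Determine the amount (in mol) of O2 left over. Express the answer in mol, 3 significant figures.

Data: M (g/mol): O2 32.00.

0.428 mol

n(CH3OH) = 0.9180 mol
n(O2) = 57.76 / 32.00 = 1.805 mol
n/ν → CH3OH: 0.4590, O2: 0.6017; CH3OH is limiting.
O2 consumed = (3/2) × 0.9180 = 1.377 mol
O2 remaining = 1.805 − 1.377 = 0.4280 mol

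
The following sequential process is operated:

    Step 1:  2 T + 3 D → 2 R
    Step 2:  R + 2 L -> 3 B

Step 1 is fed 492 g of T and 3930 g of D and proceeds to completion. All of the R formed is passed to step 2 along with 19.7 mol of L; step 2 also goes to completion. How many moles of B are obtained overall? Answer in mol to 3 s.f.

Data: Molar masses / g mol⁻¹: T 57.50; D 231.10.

25.7 mol

Step 1:
n(T) = 492.0 / 57.50 = 8.557 mol
n(D) = 3930 / 231.10 = 17.01 mol
n/ν for T = 8.557/2 = 4.279
n/ν for D = 17.01/3 = 5.670
Smallest n/ν is T → limiting reagent.
n(R) produced = (2/2) × 8.557 = 8.557 mol
Step 2:
n(R) available = 8.557 mol
n(L) = 19.70 mol
n/ν for R = 8.557/1 = 8.557
n/ν for L = 19.70/2 = 9.850
Smallest n/ν is R → limiting reagent.
n(B) = (3/1) × 8.557 = 25.67 mol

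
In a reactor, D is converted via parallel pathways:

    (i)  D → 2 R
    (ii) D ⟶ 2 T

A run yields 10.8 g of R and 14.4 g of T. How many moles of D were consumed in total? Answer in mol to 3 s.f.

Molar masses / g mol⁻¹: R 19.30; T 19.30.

0.653 mol

n(R) = 10.8 / 19.30 = 0.5596 mol
n(T) = 14.4 / 19.30 = 0.7461 mol
n(D) via (i) = (1/2)×0.5596 = 0.2798 mol
n(D) via (ii) = (1/2)×0.7461 = 0.3731 mol
total n(D) = 0.2798 + 0.3731 = 0.6529 mol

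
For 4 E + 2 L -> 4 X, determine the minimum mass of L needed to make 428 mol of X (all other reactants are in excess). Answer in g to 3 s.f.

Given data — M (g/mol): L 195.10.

n(X) = 428.0 mol
n(L) = (2/4) × 428.0 = 214.0 mol
mass = 214.0 × 195.10 = 41750 g

41800 g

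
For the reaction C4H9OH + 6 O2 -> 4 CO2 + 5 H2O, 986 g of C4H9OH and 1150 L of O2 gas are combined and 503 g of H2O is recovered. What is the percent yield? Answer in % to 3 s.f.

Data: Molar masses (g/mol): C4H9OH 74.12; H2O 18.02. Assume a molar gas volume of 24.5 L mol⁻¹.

n(C4H9OH) = 986.0 / 74.12 = 13.30 mol
n(O2) = 1150 / 24.5 = 46.94 mol
n/ν → C4H9OH: 13.30, O2: 7.823; O2 is limiting.
theoretical n(H2O) = (5/6) × 46.94 = 39.12 mol → 704.9 g
% yield = 503 / 704.9 × 100 = 71.36 %

71.4 %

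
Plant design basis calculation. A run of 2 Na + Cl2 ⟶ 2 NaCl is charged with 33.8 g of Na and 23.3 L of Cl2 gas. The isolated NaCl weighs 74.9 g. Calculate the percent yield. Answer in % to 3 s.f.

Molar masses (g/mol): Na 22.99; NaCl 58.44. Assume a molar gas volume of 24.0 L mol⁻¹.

87.2 %

n(Na) = 33.80 / 22.99 = 1.470 mol
n(Cl2) = 23.30 / 24.0 = 0.9708 mol
n/ν for Na = 1.470/2 = 0.7350
n/ν for Cl2 = 0.9708/1 = 0.9708
Smallest n/ν is Na → limiting reagent.
theoretical n(NaCl) = (2/2) × 1.470 = 1.470 mol → 85.91 g
% yield = 74.9 / 85.91 × 100 = 87.18 %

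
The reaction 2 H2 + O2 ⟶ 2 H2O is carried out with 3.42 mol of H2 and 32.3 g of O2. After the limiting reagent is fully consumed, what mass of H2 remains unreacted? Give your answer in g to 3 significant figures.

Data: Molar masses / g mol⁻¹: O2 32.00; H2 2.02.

2.83 g

n(H2) = 3.420 mol
n(O2) = 32.30 / 32.00 = 1.009 mol
n/ν for H2 = 3.420/2 = 1.710
n/ν for O2 = 1.009/1 = 1.009
Smallest n/ν is O2 → limiting reagent.
H2 consumed = (2/1) × 1.009 = 2.018 mol
H2 remaining = 3.420 − 2.018 = 1.402 mol
mass = 1.402 × 2.02 = 2.832 g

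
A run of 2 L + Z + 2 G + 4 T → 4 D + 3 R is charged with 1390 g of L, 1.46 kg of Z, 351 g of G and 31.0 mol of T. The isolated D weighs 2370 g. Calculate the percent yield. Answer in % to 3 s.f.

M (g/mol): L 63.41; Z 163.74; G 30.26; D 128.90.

n(L) = 1390 / 63.41 = 21.92 mol
n(Z) = 1.460×1000 / 163.74 = 8.917 mol
n(G) = 351.0 / 30.26 = 11.60 mol
n(T) = 31.00 mol
n/ν for L = 21.92/2 = 10.96
n/ν for Z = 8.917/1 = 8.917
n/ν for G = 11.60/2 = 5.800
n/ν for T = 31.00/4 = 7.750
Smallest n/ν is G → limiting reagent.
theoretical n(D) = (4/2) × 11.60 = 23.20 mol → 2990 g
% yield = 2370 / 2990 × 100 = 79.26 %

79.3 %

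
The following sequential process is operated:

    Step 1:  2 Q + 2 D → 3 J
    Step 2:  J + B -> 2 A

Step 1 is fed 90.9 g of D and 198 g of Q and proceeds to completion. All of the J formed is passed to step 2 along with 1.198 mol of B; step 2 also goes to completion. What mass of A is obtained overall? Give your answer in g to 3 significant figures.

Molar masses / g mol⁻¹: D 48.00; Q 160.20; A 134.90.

Step 1:
n(D) = 90.90 / 48.00 = 1.894 mol
n(Q) = 198.0 / 160.20 = 1.236 mol
n/ν for D = 1.894/2 = 0.9470
n/ν for Q = 1.236/2 = 0.6180
Smallest n/ν is Q → limiting reagent.
n(J) produced = (3/2) × 1.236 = 1.854 mol
Step 2:
n(J) available = 1.854 mol
n(B) = 1.198 mol
n/ν for J = 1.854/1 = 1.854
n/ν for B = 1.198/1 = 1.198
Smallest n/ν is B → limiting reagent.
n(A) = (2/1) × 1.198 = 2.396 mol
mass = 2.396 × 134.90 = 323.2 g

323 g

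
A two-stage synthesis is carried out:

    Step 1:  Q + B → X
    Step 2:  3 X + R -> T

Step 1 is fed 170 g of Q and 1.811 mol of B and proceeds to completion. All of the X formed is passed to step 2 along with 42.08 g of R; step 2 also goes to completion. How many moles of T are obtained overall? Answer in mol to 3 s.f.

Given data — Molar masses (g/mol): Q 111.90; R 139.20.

0.302 mol

Step 1:
n(Q) = 170.0 / 111.90 = 1.519 mol
n(B) = 1.811 mol
n/ν for Q = 1.519/1 = 1.519
n/ν for B = 1.811/1 = 1.811
Smallest n/ν is Q → limiting reagent.
n(X) produced = (1/1) × 1.519 = 1.519 mol
Step 2:
n(X) available = 1.519 mol
n(R) = 42.08 / 139.20 = 0.3023 mol
n/ν for X = 1.519/3 = 0.5063
n/ν for R = 0.3023/1 = 0.3023
Smallest n/ν is R → limiting reagent.
n(T) = (1/1) × 0.3023 = 0.3023 mol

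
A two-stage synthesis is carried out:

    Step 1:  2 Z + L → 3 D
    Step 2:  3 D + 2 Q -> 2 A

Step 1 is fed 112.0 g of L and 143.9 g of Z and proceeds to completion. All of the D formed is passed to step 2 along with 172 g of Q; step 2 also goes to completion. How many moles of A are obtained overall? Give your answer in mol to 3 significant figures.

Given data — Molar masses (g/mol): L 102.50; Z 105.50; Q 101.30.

Step 1:
n(L) = 112.0 / 102.50 = 1.093 mol
n(Z) = 143.9 / 105.50 = 1.364 mol
n/ν for L = 1.093/1 = 1.093
n/ν for Z = 1.364/2 = 0.6820
Smallest n/ν is Z → limiting reagent.
n(D) produced = (3/2) × 1.364 = 2.046 mol
Step 2:
n(D) available = 2.046 mol
n(Q) = 172.0 / 101.30 = 1.698 mol
n/ν for D = 2.046/3 = 0.6820
n/ν for Q = 1.698/2 = 0.8490
Smallest n/ν is D → limiting reagent.
n(A) = (2/3) × 2.046 = 1.364 mol

1.36 mol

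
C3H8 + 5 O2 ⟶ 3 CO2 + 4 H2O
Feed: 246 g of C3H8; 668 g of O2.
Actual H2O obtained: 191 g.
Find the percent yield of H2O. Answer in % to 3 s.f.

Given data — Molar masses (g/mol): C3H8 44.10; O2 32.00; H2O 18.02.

63.5 %

n(C3H8) = 246.0 / 44.10 = 5.578 mol
n(O2) = 668.0 / 32.00 = 20.88 mol
n/ν → C3H8: 5.578, O2: 4.176; O2 is limiting.
theoretical n(H2O) = (4/5) × 20.88 = 16.70 mol → 300.9 g
% yield = 191 / 300.9 × 100 = 63.48 %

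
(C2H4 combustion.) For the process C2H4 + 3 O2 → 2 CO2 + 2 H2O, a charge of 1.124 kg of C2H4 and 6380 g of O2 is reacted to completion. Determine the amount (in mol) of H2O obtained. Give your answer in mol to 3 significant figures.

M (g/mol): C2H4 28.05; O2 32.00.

80.1 mol

n(C2H4) = 1.124×1000 / 28.05 = 40.07 mol
n(O2) = 6380 / 32.00 = 199.4 mol
n/ν for C2H4 = 40.07/1 = 40.07
n/ν for O2 = 199.4/3 = 66.47
Smallest n/ν is C2H4 → limiting reagent.
n(H2O) = (2/1) × 40.07 = 80.14 mol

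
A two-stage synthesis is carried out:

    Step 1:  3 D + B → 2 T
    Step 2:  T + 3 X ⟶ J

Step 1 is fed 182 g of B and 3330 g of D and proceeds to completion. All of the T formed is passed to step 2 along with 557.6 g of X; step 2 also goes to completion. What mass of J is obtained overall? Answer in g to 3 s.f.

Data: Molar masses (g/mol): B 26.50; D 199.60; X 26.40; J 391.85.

2760 g

Step 1:
n(B) = 182.0 / 26.50 = 6.868 mol
n(D) = 3330 / 199.60 = 16.68 mol
n/ν for B = 6.868/1 = 6.868
n/ν for D = 16.68/3 = 5.560
Smallest n/ν is D → limiting reagent.
n(T) produced = (2/3) × 16.68 = 11.12 mol
Step 2:
n(T) available = 11.12 mol
n(X) = 557.6 / 26.40 = 21.12 mol
n/ν for T = 11.12/1 = 11.12
n/ν for X = 21.12/3 = 7.040
Smallest n/ν is X → limiting reagent.
n(J) = (1/3) × 21.12 = 7.040 mol
mass = 7.040 × 391.85 = 2759 g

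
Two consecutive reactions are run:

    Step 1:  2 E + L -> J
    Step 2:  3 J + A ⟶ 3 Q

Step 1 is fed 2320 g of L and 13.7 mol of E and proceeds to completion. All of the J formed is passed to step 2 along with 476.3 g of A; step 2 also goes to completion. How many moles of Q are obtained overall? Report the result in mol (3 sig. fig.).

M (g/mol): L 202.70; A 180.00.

Step 1:
n(L) = 2320 / 202.70 = 11.45 mol
n(E) = 13.70 mol
n/ν for L = 11.45/1 = 11.45
n/ν for E = 13.70/2 = 6.850
Smallest n/ν is E → limiting reagent.
n(J) produced = (1/2) × 13.70 = 6.850 mol
Step 2:
n(J) available = 6.850 mol
n(A) = 476.3 / 180.00 = 2.646 mol
n/ν for J = 6.850/3 = 2.283
n/ν for A = 2.646/1 = 2.646
Smallest n/ν is J → limiting reagent.
n(Q) = (3/3) × 6.850 = 6.850 mol

6.85 mol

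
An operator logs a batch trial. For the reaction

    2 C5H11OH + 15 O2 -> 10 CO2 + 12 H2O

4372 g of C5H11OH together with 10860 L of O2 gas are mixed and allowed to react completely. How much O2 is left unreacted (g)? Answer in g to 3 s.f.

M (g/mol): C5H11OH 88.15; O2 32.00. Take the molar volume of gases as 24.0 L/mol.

n(C5H11OH) = 4372 / 88.15 = 49.60 mol
n(O2) = 10860 / 24.0 = 452.5 mol
n/ν for C5H11OH = 49.60/2 = 24.80
n/ν for O2 = 452.5/15 = 30.17
Smallest n/ν is C5H11OH → limiting reagent.
O2 consumed = (15/2) × 49.60 = 372.0 mol
O2 remaining = 452.5 − 372.0 = 80.50 mol
mass = 80.50 × 32.00 = 2576 g

2580 g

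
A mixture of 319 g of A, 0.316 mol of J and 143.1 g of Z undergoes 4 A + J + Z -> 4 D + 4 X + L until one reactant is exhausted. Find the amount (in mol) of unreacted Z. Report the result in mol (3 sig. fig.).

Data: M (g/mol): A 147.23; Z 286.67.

n(A) = 319.0 / 147.23 = 2.167 mol
n(J) = 0.3160 mol
n(Z) = 143.1 / 286.67 = 0.4992 mol
n/ν for A = 2.167/4 = 0.5418
n/ν for J = 0.3160/1 = 0.3160
n/ν for Z = 0.4992/1 = 0.4992
Smallest n/ν is J → limiting reagent.
Z consumed = (1/1) × 0.3160 = 0.3160 mol
Z remaining = 0.4992 − 0.3160 = 0.1832 mol

0.183 mol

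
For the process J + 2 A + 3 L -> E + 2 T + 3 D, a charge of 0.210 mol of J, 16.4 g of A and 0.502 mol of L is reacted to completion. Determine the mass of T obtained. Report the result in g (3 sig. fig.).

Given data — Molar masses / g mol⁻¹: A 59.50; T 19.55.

5.39 g

n(J) = 0.2100 mol
n(A) = 16.40 / 59.50 = 0.2756 mol
n(L) = 0.5020 mol
n/ν for J = 0.2100/1 = 0.2100
n/ν for A = 0.2756/2 = 0.1378
n/ν for L = 0.5020/3 = 0.1673
Smallest n/ν is A → limiting reagent.
n(T) = (2/2) × 0.2756 = 0.2756 mol
mass = 0.2756 × 19.55 = 5.388 g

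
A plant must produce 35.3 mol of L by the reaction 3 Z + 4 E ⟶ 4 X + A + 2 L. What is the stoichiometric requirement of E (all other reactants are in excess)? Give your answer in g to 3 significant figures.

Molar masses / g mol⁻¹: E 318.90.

n(L) = 35.30 mol
n(E) = (4/2) × 35.30 = 70.60 mol
mass = 70.60 × 318.90 = 22510 g

22500 g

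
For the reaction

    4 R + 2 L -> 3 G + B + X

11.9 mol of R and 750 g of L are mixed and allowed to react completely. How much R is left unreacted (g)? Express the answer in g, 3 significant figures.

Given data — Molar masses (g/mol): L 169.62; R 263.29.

n(R) = 11.90 mol
n(L) = 750.0 / 169.62 = 4.422 mol
n/ν for R = 11.90/4 = 2.975
n/ν for L = 4.422/2 = 2.211
Smallest n/ν is L → limiting reagent.
R consumed = (4/2) × 4.422 = 8.844 mol
R remaining = 11.90 − 8.844 = 3.056 mol
mass = 3.056 × 263.29 = 804.6 g

805 g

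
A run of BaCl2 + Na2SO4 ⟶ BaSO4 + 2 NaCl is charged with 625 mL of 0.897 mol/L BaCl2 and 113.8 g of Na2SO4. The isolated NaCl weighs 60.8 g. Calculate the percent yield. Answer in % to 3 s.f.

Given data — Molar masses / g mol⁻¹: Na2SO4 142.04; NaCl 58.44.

n(BaCl2) = 0.897 × 625.0/1000 = 0.5606 mol
n(Na2SO4) = 113.8 / 142.04 = 0.8012 mol
n/ν for BaCl2 = 0.5606/1 = 0.5606
n/ν for Na2SO4 = 0.8012/1 = 0.8012
Smallest n/ν is BaCl2 → limiting reagent.
theoretical n(NaCl) = (2/1) × 0.5606 = 1.121 mol → 65.51 g
% yield = 60.8 / 65.51 × 100 = 92.81 %

92.8 %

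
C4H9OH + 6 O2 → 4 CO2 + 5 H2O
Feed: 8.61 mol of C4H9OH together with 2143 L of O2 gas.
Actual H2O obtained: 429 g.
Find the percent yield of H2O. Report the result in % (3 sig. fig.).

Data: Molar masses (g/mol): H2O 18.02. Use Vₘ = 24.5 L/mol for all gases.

n(C4H9OH) = 8.610 mol
n(O2) = 2143 / 24.5 = 87.47 mol
n/ν → C4H9OH: 8.610, O2: 14.58; C4H9OH is limiting.
theoretical n(H2O) = (5/1) × 8.610 = 43.05 mol → 775.8 g
% yield = 429 / 775.8 × 100 = 55.30 %

55.3 %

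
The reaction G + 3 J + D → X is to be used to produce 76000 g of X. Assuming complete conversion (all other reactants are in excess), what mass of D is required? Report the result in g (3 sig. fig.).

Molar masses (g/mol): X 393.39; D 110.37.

21300 g

n(X) = 76000 / 393.39 = 193.2 mol
n(D) = (1/1) × 193.2 = 193.2 mol
mass = 193.2 × 110.37 = 21320 g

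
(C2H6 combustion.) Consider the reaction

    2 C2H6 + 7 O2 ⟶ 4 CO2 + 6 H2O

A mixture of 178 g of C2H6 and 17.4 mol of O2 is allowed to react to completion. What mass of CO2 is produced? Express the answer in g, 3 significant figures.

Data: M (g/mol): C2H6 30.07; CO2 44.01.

438 g

n(C2H6) = 178.0 / 30.07 = 5.920 mol
n(O2) = 17.40 mol
n/ν for C2H6 = 5.920/2 = 2.960
n/ν for O2 = 17.40/7 = 2.486
Smallest n/ν is O2 → limiting reagent.
n(CO2) = (4/7) × 17.40 = 9.943 mol
mass = 9.943 × 44.01 = 437.6 g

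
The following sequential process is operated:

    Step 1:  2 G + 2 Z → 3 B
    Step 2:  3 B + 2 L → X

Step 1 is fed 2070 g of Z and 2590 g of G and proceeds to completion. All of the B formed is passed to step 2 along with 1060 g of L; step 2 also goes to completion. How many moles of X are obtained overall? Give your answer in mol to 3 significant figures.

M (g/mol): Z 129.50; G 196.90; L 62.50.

6.58 mol

Step 1:
n(Z) = 2070 / 129.50 = 15.98 mol
n(G) = 2590 / 196.90 = 13.15 mol
n/ν → Z: 7.990, G: 6.575; G is limiting.
n(B) produced = (3/2) × 13.15 = 19.73 mol
Step 2:
n(B) available = 19.73 mol
n(L) = 1060 / 62.50 = 16.96 mol
n/ν → B: 6.577, L: 8.480; B is limiting.
n(X) = (1/3) × 19.73 = 6.577 mol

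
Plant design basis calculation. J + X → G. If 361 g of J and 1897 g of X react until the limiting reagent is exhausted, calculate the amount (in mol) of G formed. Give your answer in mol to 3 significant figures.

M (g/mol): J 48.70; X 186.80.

n(J) = 361.0 / 48.70 = 7.413 mol
n(X) = 1897 / 186.80 = 10.16 mol
n/ν → J: 7.413, X: 10.16; J is limiting.
n(G) = (1/1) × 7.413 = 7.413 mol

7.41 mol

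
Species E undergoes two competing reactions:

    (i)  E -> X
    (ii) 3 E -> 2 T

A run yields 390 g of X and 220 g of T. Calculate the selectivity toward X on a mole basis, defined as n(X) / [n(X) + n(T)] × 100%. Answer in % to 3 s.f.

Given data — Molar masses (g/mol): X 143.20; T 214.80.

72.7 %

n(X) = 390 / 143.20 = 2.723 mol
n(T) = 220 / 214.80 = 1.024 mol
selectivity = 2.723/(2.723+1.024) × 100 = 72.67 %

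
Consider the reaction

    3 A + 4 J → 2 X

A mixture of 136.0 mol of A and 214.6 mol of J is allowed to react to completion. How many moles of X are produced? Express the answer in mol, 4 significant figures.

n(A) = 136.0 mol
n(J) = 214.6 mol
n/ν for A = 136.0/3 = 45.33
n/ν for J = 214.6/4 = 53.65
Smallest n/ν is A → limiting reagent.
n(X) = (2/3) × 136.0 = 90.67 mol

90.67 mol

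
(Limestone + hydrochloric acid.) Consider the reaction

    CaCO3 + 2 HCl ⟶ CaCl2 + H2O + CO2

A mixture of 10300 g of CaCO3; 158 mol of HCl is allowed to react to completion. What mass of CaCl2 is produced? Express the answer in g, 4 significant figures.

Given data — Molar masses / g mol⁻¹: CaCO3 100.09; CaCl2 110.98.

n(CaCO3) = 10300 / 100.09 = 102.9 mol
n(HCl) = 158.0 mol
n/ν for CaCO3 = 102.9/1 = 102.9
n/ν for HCl = 158.0/2 = 79.00
Smallest n/ν is HCl → limiting reagent.
n(CaCl2) = (1/2) × 158.0 = 79.00 mol
mass = 79.00 × 110.98 = 8767 g

8767 g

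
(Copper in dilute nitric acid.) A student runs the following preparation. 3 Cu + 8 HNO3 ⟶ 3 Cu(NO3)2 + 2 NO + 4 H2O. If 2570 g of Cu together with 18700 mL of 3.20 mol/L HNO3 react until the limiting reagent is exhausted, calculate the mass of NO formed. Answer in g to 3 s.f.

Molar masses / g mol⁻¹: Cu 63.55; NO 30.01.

449 g

n(Cu) = 2570 / 63.55 = 40.44 mol
n(HNO3) = 3.20 × 18700/1000 = 59.84 mol
n/ν for Cu = 40.44/3 = 13.48
n/ν for HNO3 = 59.84/8 = 7.480
Smallest n/ν is HNO3 → limiting reagent.
n(NO) = (2/8) × 59.84 = 14.96 mol
mass = 14.96 × 30.01 = 448.9 g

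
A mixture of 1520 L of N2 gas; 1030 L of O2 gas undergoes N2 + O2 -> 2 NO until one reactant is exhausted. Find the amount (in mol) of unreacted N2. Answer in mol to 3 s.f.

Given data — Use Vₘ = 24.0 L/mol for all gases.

n(N2) = 1520 / 24.0 = 63.33 mol
n(O2) = 1030 / 24.0 = 42.92 mol
n/ν → N2: 63.33, O2: 42.92; O2 is limiting.
N2 consumed = (1/1) × 42.92 = 42.92 mol
N2 remaining = 63.33 − 42.92 = 20.41 mol

20.4 mol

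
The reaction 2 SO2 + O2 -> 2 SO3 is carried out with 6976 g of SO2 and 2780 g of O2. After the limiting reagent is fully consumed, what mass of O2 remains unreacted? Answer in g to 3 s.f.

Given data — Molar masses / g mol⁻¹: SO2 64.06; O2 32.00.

1040 g

n(SO2) = 6976 / 64.06 = 108.9 mol
n(O2) = 2780 / 32.00 = 86.88 mol
n/ν for SO2 = 108.9/2 = 54.45
n/ν for O2 = 86.88/1 = 86.88
Smallest n/ν is SO2 → limiting reagent.
O2 consumed = (1/2) × 108.9 = 54.45 mol
O2 remaining = 86.88 − 54.45 = 32.43 mol
mass = 32.43 × 32.00 = 1038 g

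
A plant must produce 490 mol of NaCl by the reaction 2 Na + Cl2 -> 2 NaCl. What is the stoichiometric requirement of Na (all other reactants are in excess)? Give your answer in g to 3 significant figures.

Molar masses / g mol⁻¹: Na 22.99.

n(NaCl) = 490.0 mol
n(Na) = (2/2) × 490.0 = 490.0 mol
mass = 490.0 × 22.99 = 11270 g

11300 g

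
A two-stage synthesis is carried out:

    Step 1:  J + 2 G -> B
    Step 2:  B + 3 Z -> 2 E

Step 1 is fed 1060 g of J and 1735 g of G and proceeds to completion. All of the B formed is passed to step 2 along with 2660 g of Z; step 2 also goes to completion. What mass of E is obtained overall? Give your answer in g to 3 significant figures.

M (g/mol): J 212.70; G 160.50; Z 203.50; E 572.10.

4990 g

Step 1:
n(J) = 1060 / 212.70 = 4.984 mol
n(G) = 1735 / 160.50 = 10.81 mol
n/ν for J = 4.984/1 = 4.984
n/ν for G = 10.81/2 = 5.405
Smallest n/ν is J → limiting reagent.
n(B) produced = (1/1) × 4.984 = 4.984 mol
Step 2:
n(B) available = 4.984 mol
n(Z) = 2660 / 203.50 = 13.07 mol
n/ν for B = 4.984/1 = 4.984
n/ν for Z = 13.07/3 = 4.357
Smallest n/ν is Z → limiting reagent.
n(E) = (2/3) × 13.07 = 8.713 mol
mass = 8.713 × 572.10 = 4985 g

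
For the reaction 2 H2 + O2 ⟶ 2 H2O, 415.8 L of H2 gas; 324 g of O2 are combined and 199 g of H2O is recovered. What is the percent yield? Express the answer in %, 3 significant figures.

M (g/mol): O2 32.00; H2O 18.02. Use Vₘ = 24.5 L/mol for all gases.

65.1 %

n(H2) = 415.8 / 24.5 = 16.97 mol
n(O2) = 324.0 / 32.00 = 10.13 mol
n/ν for H2 = 16.97/2 = 8.485
n/ν for O2 = 10.13/1 = 10.13
Smallest n/ν is H2 → limiting reagent.
theoretical n(H2O) = (2/2) × 16.97 = 16.97 mol → 305.8 g
% yield = 199 / 305.8 × 100 = 65.08 %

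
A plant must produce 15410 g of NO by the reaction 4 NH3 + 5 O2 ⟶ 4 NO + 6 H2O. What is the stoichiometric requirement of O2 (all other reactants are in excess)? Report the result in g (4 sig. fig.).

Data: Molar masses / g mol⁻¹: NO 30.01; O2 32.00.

n(NO) = 15410 / 30.01 = 513.5 mol
n(O2) = (5/4) × 513.5 = 641.9 mol
mass = 641.9 × 32.00 = 20540 g

20540 g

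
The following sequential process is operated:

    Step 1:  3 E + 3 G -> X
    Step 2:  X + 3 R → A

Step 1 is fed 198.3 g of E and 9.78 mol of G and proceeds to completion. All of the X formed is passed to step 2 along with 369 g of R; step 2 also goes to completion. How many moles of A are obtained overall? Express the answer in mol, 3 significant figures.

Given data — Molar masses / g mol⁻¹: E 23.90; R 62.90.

Step 1:
n(E) = 198.3 / 23.90 = 8.297 mol
n(G) = 9.780 mol
n/ν for E = 8.297/3 = 2.766
n/ν for G = 9.780/3 = 3.260
Smallest n/ν is E → limiting reagent.
n(X) produced = (1/3) × 8.297 = 2.766 mol
Step 2:
n(X) available = 2.766 mol
n(R) = 369.0 / 62.90 = 5.866 mol
n/ν for X = 2.766/1 = 2.766
n/ν for R = 5.866/3 = 1.955
Smallest n/ν is R → limiting reagent.
n(A) = (1/3) × 5.866 = 1.955 mol

1.96 mol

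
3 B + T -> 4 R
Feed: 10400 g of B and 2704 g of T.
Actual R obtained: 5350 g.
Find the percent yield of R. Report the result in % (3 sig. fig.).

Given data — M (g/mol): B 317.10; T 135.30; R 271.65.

45.0 %

n(B) = 10400 / 317.10 = 32.80 mol
n(T) = 2704 / 135.30 = 19.99 mol
n/ν for B = 32.80/3 = 10.93
n/ν for T = 19.99/1 = 19.99
Smallest n/ν is B → limiting reagent.
theoretical n(R) = (4/3) × 32.80 = 43.73 mol → 11880 g
% yield = 5350 / 11880 × 100 = 45.03 %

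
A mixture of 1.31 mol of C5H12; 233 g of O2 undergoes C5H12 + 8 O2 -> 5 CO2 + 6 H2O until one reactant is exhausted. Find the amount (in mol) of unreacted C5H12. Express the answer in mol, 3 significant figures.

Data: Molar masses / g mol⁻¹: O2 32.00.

n(C5H12) = 1.310 mol
n(O2) = 233.0 / 32.00 = 7.281 mol
n/ν for C5H12 = 1.310/1 = 1.310
n/ν for O2 = 7.281/8 = 0.9101
Smallest n/ν is O2 → limiting reagent.
C5H12 consumed = (1/8) × 7.281 = 0.9101 mol
C5H12 remaining = 1.310 − 0.9101 = 0.3999 mol

0.400 mol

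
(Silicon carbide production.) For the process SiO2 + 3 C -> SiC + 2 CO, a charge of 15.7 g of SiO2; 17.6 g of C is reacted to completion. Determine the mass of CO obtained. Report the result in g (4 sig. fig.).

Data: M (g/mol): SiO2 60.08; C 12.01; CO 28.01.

n(SiO2) = 15.70 / 60.08 = 0.2613 mol
n(C) = 17.60 / 12.01 = 1.465 mol
n/ν for SiO2 = 0.2613/1 = 0.2613
n/ν for C = 1.465/3 = 0.4883
Smallest n/ν is SiO2 → limiting reagent.
n(CO) = (2/1) × 0.2613 = 0.5226 mol
mass = 0.5226 × 28.01 = 14.64 g

14.64 g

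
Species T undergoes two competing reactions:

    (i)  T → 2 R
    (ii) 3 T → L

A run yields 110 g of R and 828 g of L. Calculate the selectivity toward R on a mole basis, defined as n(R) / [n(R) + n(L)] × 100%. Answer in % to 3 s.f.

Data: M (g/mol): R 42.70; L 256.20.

44.4 %

n(R) = 110 / 42.70 = 2.576 mol
n(L) = 828 / 256.20 = 3.232 mol
selectivity = 2.576/(2.576+3.232) × 100 = 44.35 %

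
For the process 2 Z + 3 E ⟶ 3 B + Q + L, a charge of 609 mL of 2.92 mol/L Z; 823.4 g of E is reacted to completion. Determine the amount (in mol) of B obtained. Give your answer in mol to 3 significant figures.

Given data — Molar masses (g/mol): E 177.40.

n(Z) = 2.92 × 609.0/1000 = 1.778 mol
n(E) = 823.4 / 177.40 = 4.641 mol
n/ν for Z = 1.778/2 = 0.8890
n/ν for E = 4.641/3 = 1.547
Smallest n/ν is Z → limiting reagent.
n(B) = (3/2) × 1.778 = 2.667 mol

2.67 mol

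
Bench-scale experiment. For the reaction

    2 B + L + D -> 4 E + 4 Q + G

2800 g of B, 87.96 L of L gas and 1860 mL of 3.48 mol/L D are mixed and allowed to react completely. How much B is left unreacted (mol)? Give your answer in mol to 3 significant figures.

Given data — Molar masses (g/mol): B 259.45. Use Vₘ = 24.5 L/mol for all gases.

n(B) = 2800 / 259.45 = 10.79 mol
n(L) = 87.96 / 24.5 = 3.590 mol
n(D) = 3.48 × 1860/1000 = 6.473 mol
n/ν for B = 10.79/2 = 5.395
n/ν for L = 3.590/1 = 3.590
n/ν for D = 6.473/1 = 6.473
Smallest n/ν is L → limiting reagent.
B consumed = (2/1) × 3.590 = 7.180 mol
B remaining = 10.79 − 7.180 = 3.610 mol

3.61 mol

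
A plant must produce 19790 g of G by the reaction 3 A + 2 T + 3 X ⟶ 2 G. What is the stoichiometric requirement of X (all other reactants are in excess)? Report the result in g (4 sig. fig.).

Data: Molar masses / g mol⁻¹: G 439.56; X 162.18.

10950 g

n(G) = 19790 / 439.56 = 45.02 mol
n(X) = (3/2) × 45.02 = 67.53 mol
mass = 67.53 × 162.18 = 10950 g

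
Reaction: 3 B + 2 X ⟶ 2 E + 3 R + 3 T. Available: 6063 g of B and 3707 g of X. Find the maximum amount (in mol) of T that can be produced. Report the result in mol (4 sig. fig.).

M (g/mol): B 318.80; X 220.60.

n(B) = 6063 / 318.80 = 19.02 mol
n(X) = 3707 / 220.60 = 16.80 mol
n/ν → B: 6.340, X: 8.400; B is limiting.
n(T) = (3/3) × 19.02 = 19.02 mol

19.02 mol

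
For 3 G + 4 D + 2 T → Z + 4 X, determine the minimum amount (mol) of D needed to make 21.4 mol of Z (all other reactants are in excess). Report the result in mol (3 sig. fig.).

85.6 mol

n(Z) = 21.40 mol
n(D) = (4/1) × 21.40 = 85.60 mol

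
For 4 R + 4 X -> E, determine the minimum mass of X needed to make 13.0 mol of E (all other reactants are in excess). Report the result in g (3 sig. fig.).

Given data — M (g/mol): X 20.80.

n(E) = 13.00 mol
n(X) = (4/1) × 13.00 = 52.00 mol
mass = 52.00 × 20.80 = 1082 g

1080 g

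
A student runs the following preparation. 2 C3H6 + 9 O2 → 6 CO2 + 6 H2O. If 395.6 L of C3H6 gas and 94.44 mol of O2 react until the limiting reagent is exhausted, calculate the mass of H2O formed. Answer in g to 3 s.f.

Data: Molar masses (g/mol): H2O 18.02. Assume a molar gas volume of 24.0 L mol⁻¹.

n(C3H6) = 395.6 / 24.0 = 16.48 mol
n(O2) = 94.44 mol
n/ν → C3H6: 8.240, O2: 10.49; C3H6 is limiting.
n(H2O) = (6/2) × 16.48 = 49.44 mol
mass = 49.44 × 18.02 = 890.9 g

891 g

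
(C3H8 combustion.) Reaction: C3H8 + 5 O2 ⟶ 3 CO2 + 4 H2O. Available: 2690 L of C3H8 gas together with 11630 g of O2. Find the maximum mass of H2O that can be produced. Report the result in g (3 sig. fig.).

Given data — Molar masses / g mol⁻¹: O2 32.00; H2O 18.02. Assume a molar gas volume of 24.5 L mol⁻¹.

n(C3H8) = 2690 / 24.5 = 109.8 mol
n(O2) = 11630 / 32.00 = 363.4 mol
n/ν for C3H8 = 109.8/1 = 109.8
n/ν for O2 = 363.4/5 = 72.68
Smallest n/ν is O2 → limiting reagent.
n(H2O) = (4/5) × 363.4 = 290.7 mol
mass = 290.7 × 18.02 = 5238 g

5240 g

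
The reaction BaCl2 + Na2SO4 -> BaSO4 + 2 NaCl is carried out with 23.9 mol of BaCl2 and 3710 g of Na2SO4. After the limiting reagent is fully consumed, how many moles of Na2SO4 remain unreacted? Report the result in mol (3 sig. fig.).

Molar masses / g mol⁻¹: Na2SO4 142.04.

n(BaCl2) = 23.90 mol
n(Na2SO4) = 3710 / 142.04 = 26.12 mol
n/ν for BaCl2 = 23.90/1 = 23.90
n/ν for Na2SO4 = 26.12/1 = 26.12
Smallest n/ν is BaCl2 → limiting reagent.
Na2SO4 consumed = (1/1) × 23.90 = 23.90 mol
Na2SO4 remaining = 26.12 − 23.90 = 2.220 mol

2.22 mol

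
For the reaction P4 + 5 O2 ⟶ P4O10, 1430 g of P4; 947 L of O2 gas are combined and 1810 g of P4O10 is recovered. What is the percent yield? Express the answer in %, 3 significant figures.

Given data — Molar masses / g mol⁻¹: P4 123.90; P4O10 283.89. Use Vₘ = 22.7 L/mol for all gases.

76.4 %

n(P4) = 1430 / 123.90 = 11.54 mol
n(O2) = 947.0 / 22.7 = 41.72 mol
n/ν for P4 = 11.54/1 = 11.54
n/ν for O2 = 41.72/5 = 8.344
Smallest n/ν is O2 → limiting reagent.
theoretical n(P4O10) = (1/5) × 41.72 = 8.344 mol → 2369 g
% yield = 1810 / 2369 × 100 = 76.40 %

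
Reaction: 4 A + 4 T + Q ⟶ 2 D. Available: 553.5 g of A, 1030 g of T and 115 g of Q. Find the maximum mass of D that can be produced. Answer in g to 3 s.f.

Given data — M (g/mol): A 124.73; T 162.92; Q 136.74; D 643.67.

1080 g

n(A) = 553.5 / 124.73 = 4.438 mol
n(T) = 1030 / 162.92 = 6.322 mol
n(Q) = 115.0 / 136.74 = 0.8410 mol
n/ν for A = 4.438/4 = 1.110
n/ν for T = 6.322/4 = 1.581
n/ν for Q = 0.8410/1 = 0.8410
Smallest n/ν is Q → limiting reagent.
n(D) = (2/1) × 0.8410 = 1.682 mol
mass = 1.682 × 643.67 = 1083 g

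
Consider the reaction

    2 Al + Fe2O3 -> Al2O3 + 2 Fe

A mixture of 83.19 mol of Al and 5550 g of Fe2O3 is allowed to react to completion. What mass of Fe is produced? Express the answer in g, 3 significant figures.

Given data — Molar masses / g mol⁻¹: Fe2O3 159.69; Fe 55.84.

3880 g

n(Al) = 83.19 mol
n(Fe2O3) = 5550 / 159.69 = 34.75 mol
n/ν for Al = 83.19/2 = 41.60
n/ν for Fe2O3 = 34.75/1 = 34.75
Smallest n/ν is Fe2O3 → limiting reagent.
n(Fe) = (2/1) × 34.75 = 69.50 mol
mass = 69.50 × 55.84 = 3881 g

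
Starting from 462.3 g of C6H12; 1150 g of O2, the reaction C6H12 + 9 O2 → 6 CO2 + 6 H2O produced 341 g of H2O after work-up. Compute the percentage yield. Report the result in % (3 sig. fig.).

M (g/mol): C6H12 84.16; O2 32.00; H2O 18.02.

79.0 %

n(C6H12) = 462.3 / 84.16 = 5.493 mol
n(O2) = 1150 / 32.00 = 35.94 mol
n/ν → C6H12: 5.493, O2: 3.993; O2 is limiting.
theoretical n(H2O) = (6/9) × 35.94 = 23.96 mol → 431.8 g
% yield = 341 / 431.8 × 100 = 78.97 %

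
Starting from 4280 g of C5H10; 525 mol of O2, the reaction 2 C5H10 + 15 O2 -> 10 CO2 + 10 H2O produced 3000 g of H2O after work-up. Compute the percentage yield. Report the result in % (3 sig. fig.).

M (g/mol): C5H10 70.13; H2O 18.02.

54.6 %

n(C5H10) = 4280 / 70.13 = 61.03 mol
n(O2) = 525.0 mol
n/ν → C5H10: 30.52, O2: 35.00; C5H10 is limiting.
theoretical n(H2O) = (10/2) × 61.03 = 305.2 mol → 5500 g
% yield = 3000 / 5500 × 100 = 54.55 %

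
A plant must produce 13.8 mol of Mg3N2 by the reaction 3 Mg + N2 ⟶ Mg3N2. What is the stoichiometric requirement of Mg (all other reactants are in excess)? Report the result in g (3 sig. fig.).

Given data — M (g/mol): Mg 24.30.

1010 g

n(Mg3N2) = 13.80 mol
n(Mg) = (3/1) × 13.80 = 41.40 mol
mass = 41.40 × 24.30 = 1006 g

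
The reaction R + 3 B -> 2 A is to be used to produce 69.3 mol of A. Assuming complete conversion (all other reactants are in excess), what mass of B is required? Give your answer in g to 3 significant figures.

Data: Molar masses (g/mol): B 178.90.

18600 g

n(A) = 69.30 mol
n(B) = (3/2) × 69.30 = 104.0 mol
mass = 104.0 × 178.90 = 18610 g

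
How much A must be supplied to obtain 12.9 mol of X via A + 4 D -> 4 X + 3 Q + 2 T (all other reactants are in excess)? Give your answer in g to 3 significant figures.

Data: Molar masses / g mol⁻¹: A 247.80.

799 g

n(X) = 12.90 mol
n(A) = (1/4) × 12.90 = 3.225 mol
mass = 3.225 × 247.80 = 799.2 g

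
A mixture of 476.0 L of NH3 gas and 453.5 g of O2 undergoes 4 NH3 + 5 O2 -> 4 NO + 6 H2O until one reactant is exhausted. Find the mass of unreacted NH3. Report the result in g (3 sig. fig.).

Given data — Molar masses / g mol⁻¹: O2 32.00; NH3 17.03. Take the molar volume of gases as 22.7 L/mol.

164 g

n(NH3) = 476.0 / 22.7 = 20.97 mol
n(O2) = 453.5 / 32.00 = 14.17 mol
n/ν → NH3: 5.243, O2: 2.834; O2 is limiting.
NH3 consumed = (4/5) × 14.17 = 11.34 mol
NH3 remaining = 20.97 − 11.34 = 9.630 mol
mass = 9.630 × 17.03 = 164.0 g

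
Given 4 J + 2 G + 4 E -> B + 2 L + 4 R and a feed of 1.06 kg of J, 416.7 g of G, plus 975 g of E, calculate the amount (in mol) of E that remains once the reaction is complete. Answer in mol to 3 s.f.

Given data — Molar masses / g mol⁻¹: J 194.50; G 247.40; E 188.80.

n(J) = 1.060×1000 / 194.50 = 5.450 mol
n(G) = 416.7 / 247.40 = 1.684 mol
n(E) = 975.0 / 188.80 = 5.164 mol
n/ν for J = 5.450/4 = 1.363
n/ν for G = 1.684/2 = 0.8420
n/ν for E = 5.164/4 = 1.291
Smallest n/ν is G → limiting reagent.
E consumed = (4/2) × 1.684 = 3.368 mol
E remaining = 5.164 − 3.368 = 1.796 mol

1.80 mol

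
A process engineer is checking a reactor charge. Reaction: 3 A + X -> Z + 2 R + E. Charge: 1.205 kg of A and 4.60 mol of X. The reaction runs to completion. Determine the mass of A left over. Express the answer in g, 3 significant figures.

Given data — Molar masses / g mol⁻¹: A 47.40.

551 g

n(A) = 1.205×1000 / 47.40 = 25.42 mol
n(X) = 4.600 mol
n/ν → A: 8.473, X: 4.600; X is limiting.
A consumed = (3/1) × 4.600 = 13.80 mol
A remaining = 25.42 − 13.80 = 11.62 mol
mass = 11.62 × 47.40 = 550.8 g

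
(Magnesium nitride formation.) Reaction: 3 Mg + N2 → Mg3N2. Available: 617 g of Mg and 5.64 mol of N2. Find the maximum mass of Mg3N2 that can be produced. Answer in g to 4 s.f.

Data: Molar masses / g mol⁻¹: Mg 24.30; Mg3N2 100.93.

n(Mg) = 617.0 / 24.30 = 25.39 mol
n(N2) = 5.640 mol
n/ν for Mg = 25.39/3 = 8.463
n/ν for N2 = 5.640/1 = 5.640
Smallest n/ν is N2 → limiting reagent.
n(Mg3N2) = (1/1) × 5.640 = 5.640 mol
mass = 5.640 × 100.93 = 569.2 g

569.2 g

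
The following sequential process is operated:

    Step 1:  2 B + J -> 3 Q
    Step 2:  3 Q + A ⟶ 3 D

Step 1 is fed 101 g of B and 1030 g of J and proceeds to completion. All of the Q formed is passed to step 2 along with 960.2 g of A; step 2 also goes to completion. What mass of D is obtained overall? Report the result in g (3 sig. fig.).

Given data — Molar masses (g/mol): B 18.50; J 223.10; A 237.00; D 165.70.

Step 1:
n(B) = 101.0 / 18.50 = 5.459 mol
n(J) = 1030 / 223.10 = 4.617 mol
n/ν for B = 5.459/2 = 2.730
n/ν for J = 4.617/1 = 4.617
Smallest n/ν is B → limiting reagent.
n(Q) produced = (3/2) × 5.459 = 8.189 mol
Step 2:
n(Q) available = 8.189 mol
n(A) = 960.2 / 237.00 = 4.051 mol
n/ν for Q = 8.189/3 = 2.730
n/ν for A = 4.051/1 = 4.051
Smallest n/ν is Q → limiting reagent.
n(D) = (3/3) × 8.189 = 8.189 mol
mass = 8.189 × 165.70 = 1357 g

1360 g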